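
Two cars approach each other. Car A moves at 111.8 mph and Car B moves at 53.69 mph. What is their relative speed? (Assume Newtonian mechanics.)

v_rel = v_A + v_B = 111.8 + 53.69 = 165.49 mph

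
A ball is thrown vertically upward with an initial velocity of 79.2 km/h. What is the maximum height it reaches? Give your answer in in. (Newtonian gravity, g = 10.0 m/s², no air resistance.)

v₀ = 79.2 km/h × 0.2777777777777778 = 22.0 m/s
h_max = v₀² / (2g) = 22.0² / (2 × 10.0) = 484.0 / 20.0 = 24.2 m
h_max = 24.2 m / 0.0254 = 952.8 in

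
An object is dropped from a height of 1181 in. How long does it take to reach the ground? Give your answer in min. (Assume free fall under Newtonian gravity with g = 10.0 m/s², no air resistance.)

h = 1181 in × 0.0254 = 29.9974 m
t = √(2h/g) = √(2 × 29.9974 / 10.0) = 2.44938 s
t = 2.44938 s / 60.0 = 0.04082 min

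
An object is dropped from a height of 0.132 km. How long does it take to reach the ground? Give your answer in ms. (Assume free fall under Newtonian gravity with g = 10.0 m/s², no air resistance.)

h = 0.132 km × 1000.0 = 132.0 m
t = √(2h/g) = √(2 × 132.0 / 10.0) = 5.13809 s
t = 5.13809 s / 0.001 = 5138 ms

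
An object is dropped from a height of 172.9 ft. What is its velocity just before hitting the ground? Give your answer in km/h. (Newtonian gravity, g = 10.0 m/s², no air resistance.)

h = 172.9 ft × 0.3048 = 52.6999 m
v = √(2gh) = √(2 × 10.0 × 52.6999) = 32.4653 m/s
v = 32.4653 m/s / 0.2777777777777778 = 116.9 km/h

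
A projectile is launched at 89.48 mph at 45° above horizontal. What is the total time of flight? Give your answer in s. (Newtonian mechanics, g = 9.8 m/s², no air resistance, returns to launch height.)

v₀ = 89.48 mph × 0.44704 = 40.0011 m/s
T = 2 × v₀ × sin(θ) / g = 2 × 40.0011 × sin(45°) / 9.8 = 2 × 40.0011 × 0.707107 / 9.8 = 5.772 s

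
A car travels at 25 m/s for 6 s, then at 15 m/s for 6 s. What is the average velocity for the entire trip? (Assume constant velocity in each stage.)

d₁ = v₁t₁ = 25 × 6 = 150 m
d₂ = v₂t₂ = 15 × 6 = 90 m
d_total = 240 m, t_total = 12 s
v_avg = d_total/t_total = 240/12 = 20.0 m/s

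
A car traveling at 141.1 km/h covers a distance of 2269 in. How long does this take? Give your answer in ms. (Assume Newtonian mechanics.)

d = 2269 in × 0.0254 = 57.6326 m
v = 141.1 km/h × 0.2777777777777778 = 39.1944 m/s
t = d / v = 57.6326 / 39.1944 = 1.47043 s
t = 1.47043 s / 0.001 = 1470 ms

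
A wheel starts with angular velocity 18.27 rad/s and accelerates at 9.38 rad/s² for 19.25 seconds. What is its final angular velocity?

ω = ω₀ + αt = 18.27 + 9.38 × 19.25 = 198.84 rad/s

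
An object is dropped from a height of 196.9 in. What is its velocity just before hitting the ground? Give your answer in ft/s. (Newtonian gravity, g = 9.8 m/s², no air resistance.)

h = 196.9 in × 0.0254 = 5.00126 m
v = √(2gh) = √(2 × 9.8 × 5.00126) = 9.90074 m/s
v = 9.90074 m/s / 0.3048 = 32.48 ft/s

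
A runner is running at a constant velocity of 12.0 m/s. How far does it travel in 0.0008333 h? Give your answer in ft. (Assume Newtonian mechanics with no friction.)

t = 0.0008333 h × 3600.0 = 2.99988 s
d = v × t = 12.0 × 2.99988 = 35.9986 m
d = 35.9986 m / 0.3048 = 118.1 ft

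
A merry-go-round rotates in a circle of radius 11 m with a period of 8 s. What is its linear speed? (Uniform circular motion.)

v = 2πr/T = 2π×11/8 = 8.64 m/s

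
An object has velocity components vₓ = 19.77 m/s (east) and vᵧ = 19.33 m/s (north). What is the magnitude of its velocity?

|v| = √(vₓ² + vᵧ²) = √(19.77² + 19.33²) = √(764.5018) = 27.65 m/s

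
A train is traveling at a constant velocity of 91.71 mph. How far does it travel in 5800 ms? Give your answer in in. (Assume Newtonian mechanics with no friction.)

v = 91.71 mph × 0.44704 = 40.998 m/s
t = 5800 ms × 0.001 = 5.8 s
d = v × t = 40.998 × 5.8 = 237.788 m
d = 237.788 m / 0.0254 = 9362 in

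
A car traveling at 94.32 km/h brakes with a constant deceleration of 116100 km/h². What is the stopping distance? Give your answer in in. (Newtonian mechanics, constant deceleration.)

v₀ = 94.32 km/h × 0.2777777777777778 = 26.2 m/s
a = 116100 km/h² × 7.716049382716049e-05 = 8.95833 m/s²
d = v₀² / (2a) = 26.2² / (2 × 8.95833) = 686.44 / 17.9167 = 38.3129 m
d = 38.3129 m / 0.0254 = 1508 in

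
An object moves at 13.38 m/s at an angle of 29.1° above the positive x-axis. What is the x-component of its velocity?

vₓ = v cos(θ) = 13.38 × cos(29.1°) = 11.69 m/s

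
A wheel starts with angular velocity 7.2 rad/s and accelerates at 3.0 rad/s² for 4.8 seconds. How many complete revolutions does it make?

θ = ω₀t + ½αt² = 7.2×4.8 + ½×3.0×4.8² = 69.12 rad
Total revolutions = θ/(2π) = 69.12/(2π) = 11.0
Complete revolutions = ⌊11.0⌋ = 11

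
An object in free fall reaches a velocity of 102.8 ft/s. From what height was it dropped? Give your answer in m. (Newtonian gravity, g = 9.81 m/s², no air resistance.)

v = 102.8 ft/s × 0.3048 = 31.3334 m/s
h = v² / (2g) = 31.3334² / (2 × 9.81) = 50.04 m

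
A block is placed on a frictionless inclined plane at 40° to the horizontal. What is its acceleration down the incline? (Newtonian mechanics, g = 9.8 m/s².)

a = g sin(θ) = 9.8 × sin(40°) = 9.8 × 0.6428 = 6.3 m/s²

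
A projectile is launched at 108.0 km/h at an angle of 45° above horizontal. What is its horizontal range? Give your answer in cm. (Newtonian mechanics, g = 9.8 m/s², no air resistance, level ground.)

v₀ = 108.0 km/h × 0.2777777777777778 = 30.0 m/s
R = v₀² × sin(2θ) / g = 30.0² × sin(2 × 45°) / 9.8 = 900.0 × 1.0 / 9.8 = 91.8367 m
R = 91.8367 m / 0.01 = 9184 cm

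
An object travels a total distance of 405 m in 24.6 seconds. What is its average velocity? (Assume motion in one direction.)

v_avg = Δd / Δt = 405 / 24.6 = 16.46 m/s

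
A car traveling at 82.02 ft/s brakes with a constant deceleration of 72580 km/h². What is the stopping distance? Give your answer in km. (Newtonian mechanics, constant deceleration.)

v₀ = 82.02 ft/s × 0.3048 = 24.9997 m/s
a = 72580 km/h² × 7.716049382716049e-05 = 5.60031 m/s²
d = v₀² / (2a) = 24.9997² / (2 × 5.60031) = 624.985 / 11.2006 = 55.7992 m
d = 55.7992 m / 1000.0 = 0.0558 km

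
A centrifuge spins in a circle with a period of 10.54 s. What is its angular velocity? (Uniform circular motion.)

ω = 2π/T = 2π/10.54 = 0.5961 rad/s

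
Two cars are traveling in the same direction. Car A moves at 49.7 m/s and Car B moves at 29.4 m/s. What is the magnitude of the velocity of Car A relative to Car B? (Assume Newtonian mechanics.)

v_rel = |v_A - v_B| = |49.7 - 29.4| = 20.3 m/s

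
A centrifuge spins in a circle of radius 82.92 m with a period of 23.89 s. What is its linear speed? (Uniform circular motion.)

v = 2πr/T = 2π×82.92/23.89 = 21.81 m/s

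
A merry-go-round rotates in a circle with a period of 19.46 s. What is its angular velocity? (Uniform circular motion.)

ω = 2π/T = 2π/19.46 = 0.3229 rad/s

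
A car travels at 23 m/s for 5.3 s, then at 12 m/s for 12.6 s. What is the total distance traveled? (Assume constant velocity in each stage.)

d₁ = v₁t₁ = 23 × 5.3 = 121.9 m
d₂ = v₂t₂ = 12 × 12.6 = 151.2 m
d_total = 121.9 + 151.2 = 273.1 m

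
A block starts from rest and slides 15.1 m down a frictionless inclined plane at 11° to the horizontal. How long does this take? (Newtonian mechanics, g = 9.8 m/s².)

a = g sin(θ) = 9.8 × sin(11°) = 1.8699 m/s²
t = √(2d/a) = √(2 × 15.1 / 1.8699) = 4.02 s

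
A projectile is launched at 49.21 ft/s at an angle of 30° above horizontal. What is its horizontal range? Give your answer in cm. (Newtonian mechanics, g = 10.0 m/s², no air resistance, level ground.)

v₀ = 49.21 ft/s × 0.3048 = 14.9992 m/s
R = v₀² × sin(2θ) / g = 14.9992² × sin(2 × 30°) / 10.0 = 224.976 × 0.866025 / 10.0 = 19.4835 m
R = 19.4835 m / 0.01 = 1948 cm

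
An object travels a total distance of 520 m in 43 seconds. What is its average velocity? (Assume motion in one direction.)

v_avg = Δd / Δt = 520 / 43 = 12.09 m/s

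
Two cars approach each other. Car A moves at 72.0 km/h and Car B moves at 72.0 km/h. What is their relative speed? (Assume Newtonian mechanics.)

v_rel = v_A + v_B = 72.0 + 72.0 = 144.0 km/h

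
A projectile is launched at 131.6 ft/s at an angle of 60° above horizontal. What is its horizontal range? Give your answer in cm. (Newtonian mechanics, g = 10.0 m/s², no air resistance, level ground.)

v₀ = 131.6 ft/s × 0.3048 = 40.1117 m/s
R = v₀² × sin(2θ) / g = 40.1117² × sin(2 × 60°) / 10.0 = 1608.95 × 0.866025 / 10.0 = 139.339 m
R = 139.339 m / 0.01 = 13930 cm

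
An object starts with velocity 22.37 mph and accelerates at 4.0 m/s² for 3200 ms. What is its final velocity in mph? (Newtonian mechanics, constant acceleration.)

v₀ = 22.37 mph × 0.44704 = 10.0003 m/s
t = 3200 ms × 0.001 = 3.2 s
v = v₀ + a × t = 10.0003 + 4.0 × 3.2 = 22.8003 m/s
v = 22.8003 m/s / 0.44704 = 51.0 mph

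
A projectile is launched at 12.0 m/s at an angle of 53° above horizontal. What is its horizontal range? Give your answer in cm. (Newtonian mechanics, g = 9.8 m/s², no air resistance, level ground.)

R = v₀² × sin(2θ) / g = 12.0² × sin(2 × 53°) / 9.8 = 144.0 × 0.961262 / 9.8 = 14.1247 m
R = 14.1247 m / 0.01 = 1412 cm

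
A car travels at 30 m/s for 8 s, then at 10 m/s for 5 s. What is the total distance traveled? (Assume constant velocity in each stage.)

d₁ = v₁t₁ = 30 × 8 = 240 m
d₂ = v₂t₂ = 10 × 5 = 50 m
d_total = 240 + 50 = 290 m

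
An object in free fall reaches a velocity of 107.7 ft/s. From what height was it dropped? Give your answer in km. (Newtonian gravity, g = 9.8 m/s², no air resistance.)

v = 107.7 ft/s × 0.3048 = 32.827 m/s
h = v² / (2g) = 32.827² / (2 × 9.8) = 54.9802 m
h = 54.9802 m / 1000.0 = 0.05498 km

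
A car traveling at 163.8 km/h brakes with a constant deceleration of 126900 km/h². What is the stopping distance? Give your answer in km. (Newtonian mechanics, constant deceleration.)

v₀ = 163.8 km/h × 0.2777777777777778 = 45.5 m/s
a = 126900 km/h² × 7.716049382716049e-05 = 9.79167 m/s²
d = v₀² / (2a) = 45.5² / (2 × 9.79167) = 2070.25 / 19.5833 = 105.715 m
d = 105.715 m / 1000.0 = 0.1057 km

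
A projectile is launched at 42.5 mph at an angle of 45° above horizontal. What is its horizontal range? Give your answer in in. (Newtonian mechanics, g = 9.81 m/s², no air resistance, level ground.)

v₀ = 42.5 mph × 0.44704 = 18.9992 m/s
R = v₀² × sin(2θ) / g = 18.9992² × sin(2 × 45°) / 9.81 = 360.97 × 1.0 / 9.81 = 36.7961 m
R = 36.7961 m / 0.0254 = 1449 in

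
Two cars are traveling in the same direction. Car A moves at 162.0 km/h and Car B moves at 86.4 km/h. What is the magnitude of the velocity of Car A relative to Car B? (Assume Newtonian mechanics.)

v_rel = |v_A - v_B| = |162.0 - 86.4| = 75.6 km/h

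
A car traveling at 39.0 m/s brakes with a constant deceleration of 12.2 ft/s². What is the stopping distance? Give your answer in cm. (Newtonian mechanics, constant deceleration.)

a = 12.2 ft/s² × 0.3048 = 3.71856 m/s²
d = v₀² / (2a) = 39.0² / (2 × 3.71856) = 1521.0 / 7.43712 = 204.515 m
d = 204.515 m / 0.01 = 20450 cm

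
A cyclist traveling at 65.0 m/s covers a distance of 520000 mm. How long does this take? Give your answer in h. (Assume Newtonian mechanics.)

d = 520000 mm × 0.001 = 520.0 m
t = d / v = 520.0 / 65.0 = 8.0 s
t = 8.0 s / 3600.0 = 0.002222 h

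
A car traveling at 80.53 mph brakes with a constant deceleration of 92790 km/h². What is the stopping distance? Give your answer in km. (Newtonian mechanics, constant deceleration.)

v₀ = 80.53 mph × 0.44704 = 36.0001 m/s
a = 92790 km/h² × 7.716049382716049e-05 = 7.15972 m/s²
d = v₀² / (2a) = 36.0001² / (2 × 7.15972) = 1296.01 / 14.3194 = 90.5073 m
d = 90.5073 m / 1000.0 = 0.09051 km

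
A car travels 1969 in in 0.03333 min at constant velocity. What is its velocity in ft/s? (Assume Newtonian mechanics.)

d = 1969 in × 0.0254 = 50.0126 m
t = 0.03333 min × 60.0 = 1.9998 s
v = d / t = 50.0126 / 1.9998 = 25.0088 m/s
v = 25.0088 m/s / 0.3048 = 82.05 ft/s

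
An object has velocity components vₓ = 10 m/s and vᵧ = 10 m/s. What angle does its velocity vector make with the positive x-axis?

θ = arctan(vᵧ/vₓ) = arctan(10/10) = 45.0°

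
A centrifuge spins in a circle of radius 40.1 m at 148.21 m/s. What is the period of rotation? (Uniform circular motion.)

T = 2πr/v = 2π×40.1/148.21 = 1.7 s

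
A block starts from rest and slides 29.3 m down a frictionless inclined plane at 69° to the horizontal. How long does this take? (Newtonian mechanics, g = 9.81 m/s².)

a = g sin(θ) = 9.81 × sin(69°) = 9.1584 m/s²
t = √(2d/a) = √(2 × 29.3 / 9.1584) = 2.53 s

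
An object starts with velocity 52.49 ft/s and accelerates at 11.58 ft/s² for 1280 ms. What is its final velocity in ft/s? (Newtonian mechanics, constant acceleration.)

v₀ = 52.49 ft/s × 0.3048 = 15.999 m/s
a = 11.58 ft/s² × 0.3048 = 3.52958 m/s²
t = 1280 ms × 0.001 = 1.28 s
v = v₀ + a × t = 15.999 + 3.52958 × 1.28 = 20.5169 m/s
v = 20.5169 m/s / 0.3048 = 67.31 ft/s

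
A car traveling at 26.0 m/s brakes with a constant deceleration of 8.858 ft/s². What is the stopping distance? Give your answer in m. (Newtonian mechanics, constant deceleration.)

a = 8.858 ft/s² × 0.3048 = 2.69992 m/s²
d = v₀² / (2a) = 26.0² / (2 × 2.69992) = 676.0 / 5.39984 = 125.2 m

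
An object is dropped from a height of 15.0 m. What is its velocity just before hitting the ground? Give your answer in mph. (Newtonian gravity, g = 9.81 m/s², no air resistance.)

v = √(2gh) = √(2 × 9.81 × 15.0) = 17.1552 m/s
v = 17.1552 m/s / 0.44704 = 38.38 mph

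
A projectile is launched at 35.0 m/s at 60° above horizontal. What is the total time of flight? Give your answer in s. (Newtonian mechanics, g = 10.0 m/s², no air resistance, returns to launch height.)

T = 2 × v₀ × sin(θ) / g = 2 × 35.0 × sin(60°) / 10.0 = 2 × 35.0 × 0.866025 / 10.0 = 6.062 s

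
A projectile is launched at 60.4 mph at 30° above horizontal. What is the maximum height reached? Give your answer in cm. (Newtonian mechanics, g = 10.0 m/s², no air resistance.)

v₀ = 60.4 mph × 0.44704 = 27.0012 m/s
H = v₀² × sin²(θ) / (2g) = 27.0012² × sin(30°)² / (2 × 10.0) = 729.065 × 0.25 / 20.0 = 9.11331 m
H = 9.11331 m / 0.01 = 911.3 cm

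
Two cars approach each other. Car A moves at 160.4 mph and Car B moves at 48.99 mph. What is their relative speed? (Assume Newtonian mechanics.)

v_rel = v_A + v_B = 160.4 + 48.99 = 209.39 mph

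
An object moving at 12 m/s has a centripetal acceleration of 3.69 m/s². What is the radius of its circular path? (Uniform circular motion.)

r = v²/a_c = 12²/3.69 = 39.02 m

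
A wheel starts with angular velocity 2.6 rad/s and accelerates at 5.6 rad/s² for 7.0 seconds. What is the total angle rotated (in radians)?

θ = ω₀t + ½αt² = 2.6×7.0 + ½×5.6×7.0² = 155.4 rad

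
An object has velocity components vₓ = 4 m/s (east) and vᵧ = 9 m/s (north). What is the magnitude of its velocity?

|v| = √(vₓ² + vᵧ²) = √(4² + 9²) = √(97) = 9.85 m/s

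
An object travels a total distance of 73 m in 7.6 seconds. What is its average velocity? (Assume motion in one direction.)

v_avg = Δd / Δt = 73 / 7.6 = 9.61 m/s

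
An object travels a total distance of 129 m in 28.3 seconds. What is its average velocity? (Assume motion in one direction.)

v_avg = Δd / Δt = 129 / 28.3 = 4.56 m/s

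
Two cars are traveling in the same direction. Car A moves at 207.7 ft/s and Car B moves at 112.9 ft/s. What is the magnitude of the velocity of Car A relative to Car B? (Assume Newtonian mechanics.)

v_rel = |v_A - v_B| = |207.7 - 112.9| = 94.8 ft/s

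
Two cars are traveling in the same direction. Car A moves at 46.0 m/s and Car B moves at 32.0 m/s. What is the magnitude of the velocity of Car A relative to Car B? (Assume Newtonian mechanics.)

v_rel = |v_A - v_B| = |46.0 - 32.0| = 14.0 m/s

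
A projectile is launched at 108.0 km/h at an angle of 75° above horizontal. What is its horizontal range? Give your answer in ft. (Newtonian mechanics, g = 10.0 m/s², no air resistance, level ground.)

v₀ = 108.0 km/h × 0.2777777777777778 = 30.0 m/s
R = v₀² × sin(2θ) / g = 30.0² × sin(2 × 75°) / 10.0 = 900.0 × 0.5 / 10.0 = 45.0 m
R = 45.0 m / 0.3048 = 147.6 ft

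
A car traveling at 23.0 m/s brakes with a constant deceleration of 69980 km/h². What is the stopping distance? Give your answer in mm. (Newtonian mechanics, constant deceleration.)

a = 69980 km/h² × 7.716049382716049e-05 = 5.39969 m/s²
d = v₀² / (2a) = 23.0² / (2 × 5.39969) = 529.0 / 10.7994 = 48.9842 m
d = 48.9842 m / 0.001 = 48980 mm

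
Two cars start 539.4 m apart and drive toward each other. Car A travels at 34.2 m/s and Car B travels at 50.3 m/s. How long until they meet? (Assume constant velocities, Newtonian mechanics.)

Combined speed: v_combined = 34.2 + 50.3 = 84.5 m/s
Time to meet: t = d/v_combined = 539.4/84.5 = 6.38 s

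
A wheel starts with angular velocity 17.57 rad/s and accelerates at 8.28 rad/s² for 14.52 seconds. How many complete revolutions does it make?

θ = ω₀t + ½αt² = 17.57×14.52 + ½×8.28×14.52² = 1127.954256 rad
Total revolutions = θ/(2π) = 1127.954256/(2π) = 179.52
Complete revolutions = ⌊179.52⌋ = 179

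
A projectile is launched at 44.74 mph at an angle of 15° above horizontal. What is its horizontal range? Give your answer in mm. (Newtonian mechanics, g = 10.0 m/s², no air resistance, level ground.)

v₀ = 44.74 mph × 0.44704 = 20.0006 m/s
R = v₀² × sin(2θ) / g = 20.0006² × sin(2 × 15°) / 10.0 = 400.024 × 0.5 / 10.0 = 20.0012 m
R = 20.0012 m / 0.001 = 20000 mm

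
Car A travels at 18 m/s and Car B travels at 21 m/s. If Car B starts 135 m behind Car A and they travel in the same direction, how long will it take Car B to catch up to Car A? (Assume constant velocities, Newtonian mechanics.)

Relative speed: v_rel = 21 - 18 = 3 m/s
Time to catch: t = d₀/v_rel = 135/3 = 45.0 s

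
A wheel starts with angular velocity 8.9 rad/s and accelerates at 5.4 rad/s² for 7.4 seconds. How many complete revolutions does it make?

θ = ω₀t + ½αt² = 8.9×7.4 + ½×5.4×7.4² = 213.712 rad
Total revolutions = θ/(2π) = 213.712/(2π) = 34.01
Complete revolutions = ⌊34.01⌋ = 34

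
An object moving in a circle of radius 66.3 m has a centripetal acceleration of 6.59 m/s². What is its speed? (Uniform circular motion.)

v = √(a_c × r) = √(6.59 × 66.3) = 20.9 m/s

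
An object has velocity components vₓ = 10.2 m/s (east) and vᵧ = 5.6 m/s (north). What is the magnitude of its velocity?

|v| = √(vₓ² + vᵧ²) = √(10.2² + 5.6²) = √(135.4) = 11.64 m/s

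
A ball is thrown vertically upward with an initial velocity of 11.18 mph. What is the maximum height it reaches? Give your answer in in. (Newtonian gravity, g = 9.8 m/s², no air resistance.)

v₀ = 11.18 mph × 0.44704 = 4.99791 m/s
h_max = v₀² / (2g) = 4.99791² / (2 × 9.8) = 24.9791 / 19.6 = 1.27444 m
h_max = 1.27444 m / 0.0254 = 50.17 in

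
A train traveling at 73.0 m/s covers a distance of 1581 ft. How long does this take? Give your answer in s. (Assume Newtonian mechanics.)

d = 1581 ft × 0.3048 = 481.889 m
t = d / v = 481.889 / 73.0 = 6.601 s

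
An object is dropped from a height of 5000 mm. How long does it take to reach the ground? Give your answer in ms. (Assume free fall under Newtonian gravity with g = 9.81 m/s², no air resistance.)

h = 5000 mm × 0.001 = 5.0 m
t = √(2h/g) = √(2 × 5.0 / 9.81) = 1.00964 s
t = 1.00964 s / 0.001 = 1010 ms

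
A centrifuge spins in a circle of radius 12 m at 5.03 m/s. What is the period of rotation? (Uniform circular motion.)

T = 2πr/v = 2π×12/5.03 = 14.99 s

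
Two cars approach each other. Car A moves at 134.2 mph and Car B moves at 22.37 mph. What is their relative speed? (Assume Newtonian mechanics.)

v_rel = v_A + v_B = 134.2 + 22.37 = 156.57 mph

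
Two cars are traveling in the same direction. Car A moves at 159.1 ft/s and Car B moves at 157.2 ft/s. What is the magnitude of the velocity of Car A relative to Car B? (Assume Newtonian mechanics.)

v_rel = |v_A - v_B| = |159.1 - 157.2| = 1.9 ft/s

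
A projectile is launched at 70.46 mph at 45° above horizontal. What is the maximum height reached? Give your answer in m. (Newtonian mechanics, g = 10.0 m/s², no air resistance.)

v₀ = 70.46 mph × 0.44704 = 31.4984 m/s
H = v₀² × sin²(θ) / (2g) = 31.4984² × sin(45°)² / (2 × 10.0) = 992.149 × 0.5 / 20.0 = 24.8 m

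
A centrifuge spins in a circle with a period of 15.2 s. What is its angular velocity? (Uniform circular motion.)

ω = 2π/T = 2π/15.2 = 0.4134 rad/s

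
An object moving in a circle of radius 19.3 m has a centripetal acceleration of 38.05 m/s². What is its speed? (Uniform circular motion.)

v = √(a_c × r) = √(38.05 × 19.3) = 27.1 m/s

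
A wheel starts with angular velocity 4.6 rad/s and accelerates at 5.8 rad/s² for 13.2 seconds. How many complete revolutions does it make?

θ = ω₀t + ½αt² = 4.6×13.2 + ½×5.8×13.2² = 566.016 rad
Total revolutions = θ/(2π) = 566.016/(2π) = 90.08
Complete revolutions = ⌊90.08⌋ = 90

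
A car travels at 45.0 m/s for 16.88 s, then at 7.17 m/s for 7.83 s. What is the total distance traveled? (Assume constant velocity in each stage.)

d₁ = v₁t₁ = 45.0 × 16.88 = 759.6 m
d₂ = v₂t₂ = 7.17 × 7.83 = 56.1411 m
d_total = 759.6 + 56.1411 = 815.74 m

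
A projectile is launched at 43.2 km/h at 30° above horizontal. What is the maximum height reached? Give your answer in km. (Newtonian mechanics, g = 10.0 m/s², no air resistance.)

v₀ = 43.2 km/h × 0.2777777777777778 = 12.0 m/s
H = v₀² × sin²(θ) / (2g) = 12.0² × sin(30°)² / (2 × 10.0) = 144.0 × 0.25 / 20.0 = 1.8 m
H = 1.8 m / 1000.0 = 0.0018 km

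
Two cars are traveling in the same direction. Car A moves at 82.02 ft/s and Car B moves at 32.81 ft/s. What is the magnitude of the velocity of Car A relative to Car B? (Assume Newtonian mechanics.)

v_rel = |v_A - v_B| = |82.02 - 32.81| = 49.21 ft/s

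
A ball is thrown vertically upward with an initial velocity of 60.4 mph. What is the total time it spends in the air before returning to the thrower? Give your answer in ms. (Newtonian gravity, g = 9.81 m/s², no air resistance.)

v₀ = 60.4 mph × 0.44704 = 27.0012 m/s
t_total = 2 × v₀ / g = 2 × 27.0012 / 9.81 = 5.50483 s
t_total = 5.50483 s / 0.001 = 5505 ms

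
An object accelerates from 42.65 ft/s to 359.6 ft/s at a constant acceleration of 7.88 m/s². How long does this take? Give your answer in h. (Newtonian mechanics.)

v₀ = 42.65 ft/s × 0.3048 = 12.9997 m/s
v = 359.6 ft/s × 0.3048 = 109.606 m/s
t = (v - v₀) / a = (109.606 - 12.9997) / 7.88 = 12.2597 s
t = 12.2597 s / 3600.0 = 0.003405 h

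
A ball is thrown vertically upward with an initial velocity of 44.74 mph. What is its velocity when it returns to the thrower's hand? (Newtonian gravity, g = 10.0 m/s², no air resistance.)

By conservation of energy (no air resistance), the ball returns to the throw height with the same speed as launch, but directed downward.
|v_ground| = v₀ = 44.74 mph
v_ground = 44.74 mph (downward)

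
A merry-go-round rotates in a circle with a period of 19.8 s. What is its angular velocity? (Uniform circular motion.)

ω = 2π/T = 2π/19.8 = 0.3173 rad/s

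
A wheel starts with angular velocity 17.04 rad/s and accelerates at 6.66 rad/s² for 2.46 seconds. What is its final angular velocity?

ω = ω₀ + αt = 17.04 + 6.66 × 2.46 = 33.42 rad/s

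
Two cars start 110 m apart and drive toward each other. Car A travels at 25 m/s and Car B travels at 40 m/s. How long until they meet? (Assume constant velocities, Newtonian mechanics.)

Combined speed: v_combined = 25 + 40 = 65 m/s
Time to meet: t = d/v_combined = 110/65 = 1.69 s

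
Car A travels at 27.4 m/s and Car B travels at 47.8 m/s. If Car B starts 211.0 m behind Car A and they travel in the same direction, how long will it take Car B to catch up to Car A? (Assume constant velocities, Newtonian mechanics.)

Relative speed: v_rel = 47.8 - 27.4 = 20.4 m/s
Time to catch: t = d₀/v_rel = 211.0/20.4 = 10.34 s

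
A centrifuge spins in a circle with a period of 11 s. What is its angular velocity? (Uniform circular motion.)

ω = 2π/T = 2π/11 = 0.5712 rad/s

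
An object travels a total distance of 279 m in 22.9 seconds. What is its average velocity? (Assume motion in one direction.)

v_avg = Δd / Δt = 279 / 22.9 = 12.18 m/s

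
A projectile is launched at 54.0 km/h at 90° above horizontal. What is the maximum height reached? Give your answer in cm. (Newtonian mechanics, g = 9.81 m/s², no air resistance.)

v₀ = 54.0 km/h × 0.2777777777777778 = 15.0 m/s
H = v₀² × sin²(θ) / (2g) = 15.0² × sin(90°)² / (2 × 9.81) = 225.0 × 1.0 / 19.62 = 11.4679 m
H = 11.4679 m / 0.01 = 1147 cm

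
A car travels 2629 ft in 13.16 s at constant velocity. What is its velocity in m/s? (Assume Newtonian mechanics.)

d = 2629 ft × 0.3048 = 801.319 m
v = d / t = 801.319 / 13.16 = 60.89 m/s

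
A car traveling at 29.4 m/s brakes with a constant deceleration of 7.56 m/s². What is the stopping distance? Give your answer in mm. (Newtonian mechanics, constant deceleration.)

d = v₀² / (2a) = 29.4² / (2 × 7.56) = 864.36 / 15.12 = 57.1667 m
d = 57.1667 m / 0.001 = 57170 mm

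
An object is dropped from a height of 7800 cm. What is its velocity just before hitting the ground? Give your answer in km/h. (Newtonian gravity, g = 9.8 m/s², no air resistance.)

h = 7800 cm × 0.01 = 78.0 m
v = √(2gh) = √(2 × 9.8 × 78.0) = 39.0999 m/s
v = 39.0999 m/s / 0.2777777777777778 = 140.8 km/h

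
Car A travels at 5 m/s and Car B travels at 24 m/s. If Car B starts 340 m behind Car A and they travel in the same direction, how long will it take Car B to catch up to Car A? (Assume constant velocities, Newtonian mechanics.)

Relative speed: v_rel = 24 - 5 = 19 m/s
Time to catch: t = d₀/v_rel = 340/19 = 17.89 s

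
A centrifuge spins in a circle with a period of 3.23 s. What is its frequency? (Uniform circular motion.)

f = 1/T = 1/3.23 = 0.3096 Hz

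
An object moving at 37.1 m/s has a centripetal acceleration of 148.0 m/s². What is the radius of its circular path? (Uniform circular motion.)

r = v²/a_c = 37.1²/148.0 = 9.3 m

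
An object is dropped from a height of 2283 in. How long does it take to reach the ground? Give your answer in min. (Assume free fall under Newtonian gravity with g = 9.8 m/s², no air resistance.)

h = 2283 in × 0.0254 = 57.9882 m
t = √(2h/g) = √(2 × 57.9882 / 9.8) = 3.44011 s
t = 3.44011 s / 60.0 = 0.05734 min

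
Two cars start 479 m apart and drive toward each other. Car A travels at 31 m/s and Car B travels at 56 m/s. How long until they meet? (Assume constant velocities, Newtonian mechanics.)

Combined speed: v_combined = 31 + 56 = 87 m/s
Time to meet: t = d/v_combined = 479/87 = 5.51 s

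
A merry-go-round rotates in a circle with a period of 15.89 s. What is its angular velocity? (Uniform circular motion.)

ω = 2π/T = 2π/15.89 = 0.3954 rad/s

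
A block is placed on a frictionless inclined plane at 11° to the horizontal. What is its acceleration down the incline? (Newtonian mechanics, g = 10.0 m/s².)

a = g sin(θ) = 10.0 × sin(11°) = 10.0 × 0.1908 = 1.91 m/s²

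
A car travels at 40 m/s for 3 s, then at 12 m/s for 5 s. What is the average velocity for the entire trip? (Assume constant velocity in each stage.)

d₁ = v₁t₁ = 40 × 3 = 120 m
d₂ = v₂t₂ = 12 × 5 = 60 m
d_total = 180 m, t_total = 8 s
v_avg = d_total/t_total = 180/8 = 22.5 m/s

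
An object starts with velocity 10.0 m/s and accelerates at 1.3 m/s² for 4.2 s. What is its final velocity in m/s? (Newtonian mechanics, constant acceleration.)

v = v₀ + a × t = 10.0 + 1.3 × 4.2 = 15.46 m/s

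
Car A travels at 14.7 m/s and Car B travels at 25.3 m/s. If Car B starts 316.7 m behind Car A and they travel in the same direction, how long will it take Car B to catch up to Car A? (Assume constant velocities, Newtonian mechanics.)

Relative speed: v_rel = 25.3 - 14.7 = 10.6 m/s
Time to catch: t = d₀/v_rel = 316.7/10.6 = 29.88 s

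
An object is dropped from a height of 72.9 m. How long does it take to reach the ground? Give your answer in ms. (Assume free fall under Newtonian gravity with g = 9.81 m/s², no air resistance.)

t = √(2h/g) = √(2 × 72.9 / 9.81) = 3.85518 s
t = 3.85518 s / 0.001 = 3855 ms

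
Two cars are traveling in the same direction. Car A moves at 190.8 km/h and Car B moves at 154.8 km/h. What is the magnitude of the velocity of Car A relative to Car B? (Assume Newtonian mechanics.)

v_rel = |v_A - v_B| = |190.8 - 154.8| = 36.0 km/h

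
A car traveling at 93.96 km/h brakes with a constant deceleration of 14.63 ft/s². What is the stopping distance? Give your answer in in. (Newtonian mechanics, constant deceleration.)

v₀ = 93.96 km/h × 0.2777777777777778 = 26.1 m/s
a = 14.63 ft/s² × 0.3048 = 4.45922 m/s²
d = v₀² / (2a) = 26.1² / (2 × 4.45922) = 681.21 / 8.91844 = 76.3822 m
d = 76.3822 m / 0.0254 = 3007 in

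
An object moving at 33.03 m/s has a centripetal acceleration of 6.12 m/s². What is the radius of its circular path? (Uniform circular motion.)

r = v²/a_c = 33.03²/6.12 = 178.26 m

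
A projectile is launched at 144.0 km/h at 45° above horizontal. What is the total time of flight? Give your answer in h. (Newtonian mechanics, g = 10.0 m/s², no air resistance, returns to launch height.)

v₀ = 144.0 km/h × 0.2777777777777778 = 40.0 m/s
T = 2 × v₀ × sin(θ) / g = 2 × 40.0 × sin(45°) / 10.0 = 2 × 40.0 × 0.707107 / 10.0 = 5.65686 s
T = 5.65686 s / 3600.0 = 0.001571 h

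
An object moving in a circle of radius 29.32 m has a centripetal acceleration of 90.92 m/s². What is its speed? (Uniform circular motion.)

v = √(a_c × r) = √(90.92 × 29.32) = 51.63 m/s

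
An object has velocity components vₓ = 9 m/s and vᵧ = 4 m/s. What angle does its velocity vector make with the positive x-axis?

θ = arctan(vᵧ/vₓ) = arctan(4/9) = 23.96°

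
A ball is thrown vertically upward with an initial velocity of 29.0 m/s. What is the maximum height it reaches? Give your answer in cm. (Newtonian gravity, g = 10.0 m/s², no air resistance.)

h_max = v₀² / (2g) = 29.0² / (2 × 10.0) = 841.0 / 20.0 = 42.05 m
h_max = 42.05 m / 0.01 = 4205 cm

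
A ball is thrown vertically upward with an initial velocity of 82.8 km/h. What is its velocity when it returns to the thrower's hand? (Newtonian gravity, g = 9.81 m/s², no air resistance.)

By conservation of energy (no air resistance), the ball returns to the throw height with the same speed as launch, but directed downward.
|v_ground| = v₀ = 82.8 km/h
v_ground = 82.8 km/h (downward)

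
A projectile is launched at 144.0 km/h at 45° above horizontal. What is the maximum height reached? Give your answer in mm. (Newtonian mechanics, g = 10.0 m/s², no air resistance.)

v₀ = 144.0 km/h × 0.2777777777777778 = 40.0 m/s
H = v₀² × sin²(θ) / (2g) = 40.0² × sin(45°)² / (2 × 10.0) = 1600.0 × 0.5 / 20.0 = 40.0 m
H = 40.0 m / 0.001 = 40000 mm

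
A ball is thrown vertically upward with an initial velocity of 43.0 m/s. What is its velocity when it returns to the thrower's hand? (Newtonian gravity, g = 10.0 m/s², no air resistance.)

By conservation of energy (no air resistance), the ball returns to the throw height with the same speed as launch, but directed downward.
|v_ground| = v₀ = 43.0 m/s
v_ground = 43.0 m/s (downward)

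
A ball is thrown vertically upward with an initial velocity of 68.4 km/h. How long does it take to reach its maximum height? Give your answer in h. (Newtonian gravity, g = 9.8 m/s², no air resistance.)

v₀ = 68.4 km/h × 0.2777777777777778 = 19.0 m/s
t_up = v₀ / g = 19.0 / 9.8 = 1.93878 s
t_up = 1.93878 s / 3600.0 = 0.0005385 h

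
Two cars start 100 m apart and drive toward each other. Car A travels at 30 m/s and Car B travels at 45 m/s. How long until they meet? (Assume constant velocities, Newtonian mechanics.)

Combined speed: v_combined = 30 + 45 = 75 m/s
Time to meet: t = d/v_combined = 100/75 = 1.33 s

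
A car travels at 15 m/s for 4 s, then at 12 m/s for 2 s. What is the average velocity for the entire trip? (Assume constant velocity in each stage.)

d₁ = v₁t₁ = 15 × 4 = 60 m
d₂ = v₂t₂ = 12 × 2 = 24 m
d_total = 84 m, t_total = 6 s
v_avg = d_total/t_total = 84/6 = 14.0 m/s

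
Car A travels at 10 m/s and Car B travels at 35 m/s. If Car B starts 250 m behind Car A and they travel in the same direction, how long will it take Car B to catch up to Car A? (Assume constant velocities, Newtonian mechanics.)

Relative speed: v_rel = 35 - 10 = 25 m/s
Time to catch: t = d₀/v_rel = 250/25 = 10.0 s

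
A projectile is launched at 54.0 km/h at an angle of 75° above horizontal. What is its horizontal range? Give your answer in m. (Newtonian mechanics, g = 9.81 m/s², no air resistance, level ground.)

v₀ = 54.0 km/h × 0.2777777777777778 = 15.0 m/s
R = v₀² × sin(2θ) / g = 15.0² × sin(2 × 75°) / 9.81 = 225.0 × 0.5 / 9.81 = 11.47 m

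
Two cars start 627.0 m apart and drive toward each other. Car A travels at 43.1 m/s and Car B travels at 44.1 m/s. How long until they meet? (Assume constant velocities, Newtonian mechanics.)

Combined speed: v_combined = 43.1 + 44.1 = 87.2 m/s
Time to meet: t = d/v_combined = 627.0/87.2 = 7.19 s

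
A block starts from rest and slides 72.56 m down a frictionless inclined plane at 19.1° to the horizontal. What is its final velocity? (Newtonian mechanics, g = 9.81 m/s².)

a = g sin(θ) = 9.81 × sin(19.1°) = 3.21 m/s²
v = √(2ad) = √(2 × 3.21 × 72.56) = 21.58 m/s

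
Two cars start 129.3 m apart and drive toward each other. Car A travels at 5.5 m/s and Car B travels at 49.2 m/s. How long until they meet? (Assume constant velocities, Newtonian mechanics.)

Combined speed: v_combined = 5.5 + 49.2 = 54.7 m/s
Time to meet: t = d/v_combined = 129.3/54.7 = 2.36 s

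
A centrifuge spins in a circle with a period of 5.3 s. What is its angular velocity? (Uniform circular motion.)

ω = 2π/T = 2π/5.3 = 1.1855 rad/s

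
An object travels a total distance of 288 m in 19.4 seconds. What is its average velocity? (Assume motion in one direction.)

v_avg = Δd / Δt = 288 / 19.4 = 14.85 m/s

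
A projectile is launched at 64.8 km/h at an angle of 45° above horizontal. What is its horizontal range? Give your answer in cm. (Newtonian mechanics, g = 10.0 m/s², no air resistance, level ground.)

v₀ = 64.8 km/h × 0.2777777777777778 = 18.0 m/s
R = v₀² × sin(2θ) / g = 18.0² × sin(2 × 45°) / 10.0 = 324.0 × 1.0 / 10.0 = 32.4 m
R = 32.4 m / 0.01 = 3240 cm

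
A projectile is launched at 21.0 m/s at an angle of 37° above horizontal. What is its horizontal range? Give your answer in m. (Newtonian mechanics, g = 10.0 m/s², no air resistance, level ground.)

R = v₀² × sin(2θ) / g = 21.0² × sin(2 × 37°) / 10.0 = 441.0 × 0.961262 / 10.0 = 42.39 m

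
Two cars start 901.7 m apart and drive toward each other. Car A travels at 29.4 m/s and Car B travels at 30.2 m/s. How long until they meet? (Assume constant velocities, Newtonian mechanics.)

Combined speed: v_combined = 29.4 + 30.2 = 59.6 m/s
Time to meet: t = d/v_combined = 901.7/59.6 = 15.13 s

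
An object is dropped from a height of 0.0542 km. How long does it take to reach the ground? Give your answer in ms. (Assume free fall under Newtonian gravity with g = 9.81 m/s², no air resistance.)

h = 0.0542 km × 1000.0 = 54.2 m
t = √(2h/g) = √(2 × 54.2 / 9.81) = 3.32415 s
t = 3.32415 s / 0.001 = 3324 ms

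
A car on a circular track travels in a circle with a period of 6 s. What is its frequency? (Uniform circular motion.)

f = 1/T = 1/6 = 0.1667 Hz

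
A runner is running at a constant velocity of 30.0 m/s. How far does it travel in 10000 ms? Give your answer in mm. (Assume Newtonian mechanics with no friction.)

t = 10000 ms × 0.001 = 10.0 s
d = v × t = 30.0 × 10.0 = 300.0 m
d = 300.0 m / 0.001 = 300000 mm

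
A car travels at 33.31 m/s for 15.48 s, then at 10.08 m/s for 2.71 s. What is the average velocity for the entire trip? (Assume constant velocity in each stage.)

d₁ = v₁t₁ = 33.31 × 15.48 = 515.6388 m
d₂ = v₂t₂ = 10.08 × 2.71 = 27.3168 m
d_total = 542.9556 m, t_total = 18.19 s
v_avg = d_total/t_total = 542.9556/18.19 = 29.85 m/s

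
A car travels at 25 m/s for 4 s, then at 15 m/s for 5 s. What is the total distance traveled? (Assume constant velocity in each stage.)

d₁ = v₁t₁ = 25 × 4 = 100 m
d₂ = v₂t₂ = 15 × 5 = 75 m
d_total = 100 + 75 = 175 m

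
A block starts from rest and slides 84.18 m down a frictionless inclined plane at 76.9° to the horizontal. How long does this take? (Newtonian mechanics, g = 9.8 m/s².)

a = g sin(θ) = 9.8 × sin(76.9°) = 9.545 m/s²
t = √(2d/a) = √(2 × 84.18 / 9.545) = 4.2 s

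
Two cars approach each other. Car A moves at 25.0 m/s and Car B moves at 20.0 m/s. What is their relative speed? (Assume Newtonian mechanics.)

v_rel = v_A + v_B = 25.0 + 20.0 = 45.0 m/s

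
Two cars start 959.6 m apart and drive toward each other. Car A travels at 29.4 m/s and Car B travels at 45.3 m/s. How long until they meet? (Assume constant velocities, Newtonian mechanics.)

Combined speed: v_combined = 29.4 + 45.3 = 74.7 m/s
Time to meet: t = d/v_combined = 959.6/74.7 = 12.85 s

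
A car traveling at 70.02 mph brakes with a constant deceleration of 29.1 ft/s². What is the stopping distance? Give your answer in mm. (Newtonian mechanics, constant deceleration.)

v₀ = 70.02 mph × 0.44704 = 31.3017 m/s
a = 29.1 ft/s² × 0.3048 = 8.86968 m/s²
d = v₀² / (2a) = 31.3017² / (2 × 8.86968) = 979.796 / 17.7394 = 55.2328 m
d = 55.2328 m / 0.001 = 55230 mm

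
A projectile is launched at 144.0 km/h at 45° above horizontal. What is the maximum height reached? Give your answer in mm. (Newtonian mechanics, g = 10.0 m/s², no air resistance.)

v₀ = 144.0 km/h × 0.2777777777777778 = 40.0 m/s
H = v₀² × sin²(θ) / (2g) = 40.0² × sin(45°)² / (2 × 10.0) = 1600.0 × 0.5 / 20.0 = 40.0 m
H = 40.0 m / 0.001 = 40000 mm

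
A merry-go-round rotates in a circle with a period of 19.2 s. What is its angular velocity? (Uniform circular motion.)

ω = 2π/T = 2π/19.2 = 0.3272 rad/s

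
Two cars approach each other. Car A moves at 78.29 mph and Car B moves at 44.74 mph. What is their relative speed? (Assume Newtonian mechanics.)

v_rel = v_A + v_B = 78.29 + 44.74 = 123.03 mph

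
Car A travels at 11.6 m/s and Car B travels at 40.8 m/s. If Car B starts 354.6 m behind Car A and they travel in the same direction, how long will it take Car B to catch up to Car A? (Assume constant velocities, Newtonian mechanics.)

Relative speed: v_rel = 40.8 - 11.6 = 29.2 m/s
Time to catch: t = d₀/v_rel = 354.6/29.2 = 12.14 s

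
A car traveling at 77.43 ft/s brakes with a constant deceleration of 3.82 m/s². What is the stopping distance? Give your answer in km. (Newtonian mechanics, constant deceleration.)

v₀ = 77.43 ft/s × 0.3048 = 23.6007 m/s
d = v₀² / (2a) = 23.6007² / (2 × 3.82) = 556.993 / 7.64 = 72.9048 m
d = 72.9048 m / 1000.0 = 0.0729 km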